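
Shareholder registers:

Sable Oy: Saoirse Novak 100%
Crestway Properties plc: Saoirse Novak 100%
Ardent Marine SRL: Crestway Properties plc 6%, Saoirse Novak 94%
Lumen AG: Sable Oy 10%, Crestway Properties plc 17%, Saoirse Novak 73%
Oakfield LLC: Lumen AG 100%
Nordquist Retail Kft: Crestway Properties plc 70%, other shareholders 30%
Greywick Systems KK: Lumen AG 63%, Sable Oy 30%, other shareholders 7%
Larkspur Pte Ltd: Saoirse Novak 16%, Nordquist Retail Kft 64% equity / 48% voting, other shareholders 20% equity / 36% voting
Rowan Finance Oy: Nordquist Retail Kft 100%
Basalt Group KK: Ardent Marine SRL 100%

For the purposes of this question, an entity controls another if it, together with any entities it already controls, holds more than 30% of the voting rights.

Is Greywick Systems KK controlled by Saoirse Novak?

Saoirse holds 100% of Sable, so Saoirse controls Sable.
Saoirse holds 100% of Crestway, so Saoirse controls Crestway.
Sable and Crestway and Saoirse together hold 10% + 17% + 73% = 100% of Lumen, so Saoirse controls Lumen.
Lumen and Sable together hold 63% + 30% = 93% of Greywick, so Saoirse controls Greywick.

Yes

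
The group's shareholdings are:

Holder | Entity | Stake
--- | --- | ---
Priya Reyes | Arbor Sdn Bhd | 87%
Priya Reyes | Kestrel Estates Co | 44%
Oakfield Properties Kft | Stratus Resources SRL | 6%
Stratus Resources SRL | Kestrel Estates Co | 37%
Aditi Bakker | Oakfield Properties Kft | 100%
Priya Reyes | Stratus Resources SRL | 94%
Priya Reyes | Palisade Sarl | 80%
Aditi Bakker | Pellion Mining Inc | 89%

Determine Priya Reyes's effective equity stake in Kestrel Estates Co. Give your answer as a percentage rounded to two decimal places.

Priya reaches Kestrel along 2 paths.
Direct stake: 44% = 44%.
Via Stratus: 94% × 37% = 34.78%.
Total: 44% + 34.78% = 78.78%.

78.78%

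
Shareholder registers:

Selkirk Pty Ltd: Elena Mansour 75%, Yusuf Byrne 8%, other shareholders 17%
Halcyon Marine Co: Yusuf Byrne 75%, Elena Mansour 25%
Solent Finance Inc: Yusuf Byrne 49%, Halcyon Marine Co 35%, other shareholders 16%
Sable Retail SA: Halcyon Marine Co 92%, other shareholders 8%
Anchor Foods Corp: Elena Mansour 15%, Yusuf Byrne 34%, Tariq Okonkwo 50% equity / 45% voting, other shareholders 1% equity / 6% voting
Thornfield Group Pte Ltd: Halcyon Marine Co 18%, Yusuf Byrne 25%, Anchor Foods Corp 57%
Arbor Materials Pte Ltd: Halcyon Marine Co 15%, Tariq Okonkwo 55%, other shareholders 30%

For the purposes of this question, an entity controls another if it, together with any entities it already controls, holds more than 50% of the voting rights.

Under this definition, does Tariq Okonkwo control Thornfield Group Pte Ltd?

No

Tariq holds 55% of Arbor, so Tariq controls Arbor.
Neither Tariq nor any entity Tariq controls holds any voting interest in Thornfield.
So Tariq does not control Thornfield.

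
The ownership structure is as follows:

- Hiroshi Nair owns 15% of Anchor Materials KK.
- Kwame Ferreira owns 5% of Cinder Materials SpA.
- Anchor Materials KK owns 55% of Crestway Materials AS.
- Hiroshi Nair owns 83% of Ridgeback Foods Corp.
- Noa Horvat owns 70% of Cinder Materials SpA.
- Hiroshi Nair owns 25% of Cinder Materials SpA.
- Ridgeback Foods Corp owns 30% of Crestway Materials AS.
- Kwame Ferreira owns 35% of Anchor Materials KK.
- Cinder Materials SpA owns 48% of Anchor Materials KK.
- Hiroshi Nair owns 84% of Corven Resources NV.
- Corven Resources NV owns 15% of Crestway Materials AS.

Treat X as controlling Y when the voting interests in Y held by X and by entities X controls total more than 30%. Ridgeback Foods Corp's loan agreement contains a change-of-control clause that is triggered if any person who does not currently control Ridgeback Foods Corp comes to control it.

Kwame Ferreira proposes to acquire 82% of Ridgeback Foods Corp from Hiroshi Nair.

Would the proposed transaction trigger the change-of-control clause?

Yes

The purchase adds only to Kwame's holdings (Hiroshi's stake shrinks), so Kwame is the only person who could newly come to control Ridgeback.
Kwame holds 35% of Anchor, so Kwame controls Anchor.
Anchor holds 55% of Crestway, so Kwame controls Crestway.
Neither Kwame nor any entity Kwame controls holds any voting interest in Ridgeback.
So before the transaction, Kwame does not control Ridgeback.
After the purchase, Kwame holds 82% of Ridgeback directly, and Hiroshi's stake falls to 1%.
Kwame holds 82% of Ridgeback, so Kwame controls Ridgeback.
Kwame did not control Ridgeback before and does after, so the clause is triggered.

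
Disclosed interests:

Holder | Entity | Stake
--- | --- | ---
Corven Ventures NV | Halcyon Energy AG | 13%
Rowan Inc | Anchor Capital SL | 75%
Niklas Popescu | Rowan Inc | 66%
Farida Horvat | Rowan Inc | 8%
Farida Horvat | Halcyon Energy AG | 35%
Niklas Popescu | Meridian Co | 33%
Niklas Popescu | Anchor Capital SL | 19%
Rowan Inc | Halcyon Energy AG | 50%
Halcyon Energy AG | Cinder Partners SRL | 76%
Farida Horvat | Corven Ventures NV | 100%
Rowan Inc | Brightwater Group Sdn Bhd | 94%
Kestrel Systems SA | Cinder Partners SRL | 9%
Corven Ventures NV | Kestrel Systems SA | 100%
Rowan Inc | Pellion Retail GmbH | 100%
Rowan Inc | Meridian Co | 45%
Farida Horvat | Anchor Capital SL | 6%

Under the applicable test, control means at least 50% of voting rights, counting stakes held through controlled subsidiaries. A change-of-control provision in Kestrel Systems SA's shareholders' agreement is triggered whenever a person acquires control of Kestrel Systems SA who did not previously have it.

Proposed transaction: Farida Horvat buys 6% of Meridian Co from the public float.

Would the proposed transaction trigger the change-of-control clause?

The purchase changes only Farida's holdings, so Farida is the only person who could newly come to control Kestrel.
Farida holds 100% of Corven, so Farida controls Corven.
Corven holds 100% of Kestrel, so Farida controls Kestrel.
So Farida already controls Kestrel before the transaction.
After the purchase, Farida holds 6% of Meridian directly.
Farida controlled Kestrel already, so this is not a new person acquiring control; every other person's position is unchanged or reduced.
No new person acquires control, so the clause is not triggered.

No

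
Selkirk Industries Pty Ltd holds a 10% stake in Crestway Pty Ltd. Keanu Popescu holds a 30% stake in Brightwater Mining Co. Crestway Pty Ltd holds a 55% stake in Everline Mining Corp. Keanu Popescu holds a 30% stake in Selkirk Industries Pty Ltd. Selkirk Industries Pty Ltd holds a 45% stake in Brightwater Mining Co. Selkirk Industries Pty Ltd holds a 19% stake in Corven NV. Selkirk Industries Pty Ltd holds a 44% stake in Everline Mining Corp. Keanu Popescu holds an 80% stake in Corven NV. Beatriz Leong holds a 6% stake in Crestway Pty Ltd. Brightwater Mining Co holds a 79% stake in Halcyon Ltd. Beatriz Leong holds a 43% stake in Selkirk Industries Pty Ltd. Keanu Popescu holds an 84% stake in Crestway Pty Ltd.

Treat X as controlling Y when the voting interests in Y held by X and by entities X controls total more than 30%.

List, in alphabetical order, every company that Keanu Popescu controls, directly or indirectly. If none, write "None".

Keanu holds 84% of Crestway, so Keanu controls Crestway.
Crestway holds 55% of Everline, so Keanu controls Everline.
Keanu holds 80% of Corven, so Keanu controls Corven.
No other company's threshold is met.

Corven NV, Crestway Pty Ltd, Everline Mining Corp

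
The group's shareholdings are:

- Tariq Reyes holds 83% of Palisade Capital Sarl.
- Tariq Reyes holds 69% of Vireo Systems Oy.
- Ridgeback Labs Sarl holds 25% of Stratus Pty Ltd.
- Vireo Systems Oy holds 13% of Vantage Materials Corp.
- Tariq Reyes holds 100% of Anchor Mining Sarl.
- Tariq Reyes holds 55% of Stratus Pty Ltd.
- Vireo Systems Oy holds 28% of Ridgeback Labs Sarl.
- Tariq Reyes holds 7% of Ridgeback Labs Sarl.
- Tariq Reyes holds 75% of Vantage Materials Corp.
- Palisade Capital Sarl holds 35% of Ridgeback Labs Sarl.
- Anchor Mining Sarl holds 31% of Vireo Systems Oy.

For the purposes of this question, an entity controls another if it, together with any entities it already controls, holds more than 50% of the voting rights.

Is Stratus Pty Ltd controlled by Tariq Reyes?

Tariq holds 100% of Anchor, so Tariq controls Anchor.
Tariq and Anchor together hold 69% + 31% = 100% of Vireo, so Tariq controls Vireo.
Tariq holds 83% of Palisade, so Tariq controls Palisade.
Tariq and Palisade and Vireo together hold 7% + 35% + 28% = 70% of Ridgeback, so Tariq controls Ridgeback.
Ridgeback and Tariq together hold 25% + 55% = 80% of Stratus, so Tariq controls Stratus.

Yes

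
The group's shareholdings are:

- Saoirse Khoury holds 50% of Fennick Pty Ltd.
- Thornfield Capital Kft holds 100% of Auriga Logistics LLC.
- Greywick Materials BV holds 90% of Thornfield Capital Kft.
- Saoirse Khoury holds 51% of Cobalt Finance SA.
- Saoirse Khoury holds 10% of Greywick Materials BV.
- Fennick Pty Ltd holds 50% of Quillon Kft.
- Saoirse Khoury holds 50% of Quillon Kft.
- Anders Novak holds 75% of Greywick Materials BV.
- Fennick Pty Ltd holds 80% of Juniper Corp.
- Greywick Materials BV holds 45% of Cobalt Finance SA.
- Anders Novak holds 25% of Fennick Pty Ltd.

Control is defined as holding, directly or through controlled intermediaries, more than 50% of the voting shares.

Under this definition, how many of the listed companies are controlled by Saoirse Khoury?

Saoirse holds 51% of Cobalt, so Saoirse controls Cobalt.
No other company's threshold is met.
Saoirse controls 1 company.

1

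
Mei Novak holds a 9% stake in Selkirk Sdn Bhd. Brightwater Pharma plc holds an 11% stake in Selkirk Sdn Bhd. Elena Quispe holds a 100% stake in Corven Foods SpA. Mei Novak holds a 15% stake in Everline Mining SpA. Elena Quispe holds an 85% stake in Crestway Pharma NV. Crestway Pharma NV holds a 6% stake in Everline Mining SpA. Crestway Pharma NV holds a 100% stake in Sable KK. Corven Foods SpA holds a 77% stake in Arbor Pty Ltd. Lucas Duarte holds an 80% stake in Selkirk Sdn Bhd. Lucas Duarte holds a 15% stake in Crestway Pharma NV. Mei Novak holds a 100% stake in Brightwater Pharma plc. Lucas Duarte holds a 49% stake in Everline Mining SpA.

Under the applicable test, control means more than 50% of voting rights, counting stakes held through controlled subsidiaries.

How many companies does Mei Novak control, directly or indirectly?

Mei holds 100% of Brightwater, so Mei controls Brightwater.
No other company's threshold is met.
Mei controls 1 company.

1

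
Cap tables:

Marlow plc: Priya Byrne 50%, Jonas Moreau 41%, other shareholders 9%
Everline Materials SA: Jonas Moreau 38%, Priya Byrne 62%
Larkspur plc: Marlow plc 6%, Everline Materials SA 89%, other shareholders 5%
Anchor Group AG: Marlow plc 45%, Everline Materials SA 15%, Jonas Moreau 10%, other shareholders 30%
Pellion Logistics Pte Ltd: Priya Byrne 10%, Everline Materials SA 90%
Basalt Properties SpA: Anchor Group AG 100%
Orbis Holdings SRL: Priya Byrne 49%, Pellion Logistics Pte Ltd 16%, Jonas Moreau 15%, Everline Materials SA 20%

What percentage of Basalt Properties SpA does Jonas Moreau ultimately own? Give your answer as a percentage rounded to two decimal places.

34.15%

Jonas reaches Basalt along 3 paths.
Via Marlow → Anchor: 41% × 45% × 100% = 18.45%.
Via Everline → Anchor: 38% × 15% × 100% = 5.7%.
Via Anchor: 10% × 100% = 10%.
Total: 18.45% + 5.7% + 10% = 34.15%.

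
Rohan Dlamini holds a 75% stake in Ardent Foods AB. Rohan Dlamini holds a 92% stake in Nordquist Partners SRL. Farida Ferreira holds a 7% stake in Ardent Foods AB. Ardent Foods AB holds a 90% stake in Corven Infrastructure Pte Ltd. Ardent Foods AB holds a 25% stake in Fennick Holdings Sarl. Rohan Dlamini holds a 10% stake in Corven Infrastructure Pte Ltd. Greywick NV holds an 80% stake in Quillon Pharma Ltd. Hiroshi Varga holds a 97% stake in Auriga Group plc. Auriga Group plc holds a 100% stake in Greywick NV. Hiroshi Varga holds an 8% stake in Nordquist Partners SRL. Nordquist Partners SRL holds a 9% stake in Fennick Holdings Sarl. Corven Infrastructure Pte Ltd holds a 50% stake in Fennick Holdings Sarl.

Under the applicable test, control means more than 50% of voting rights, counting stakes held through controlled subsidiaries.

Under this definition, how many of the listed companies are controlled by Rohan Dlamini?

4

Rohan holds 75% of Ardent, so Rohan controls Ardent.
Ardent and Rohan together hold 90% + 10% = 100% of Corven, so Rohan controls Corven.
Rohan holds 92% of Nordquist, so Rohan controls Nordquist.
Nordquist and Corven and Ardent together hold 9% + 50% + 25% = 84% of Fennick, so Rohan controls Fennick.
No other company's threshold is met.
Rohan controls 4 companies.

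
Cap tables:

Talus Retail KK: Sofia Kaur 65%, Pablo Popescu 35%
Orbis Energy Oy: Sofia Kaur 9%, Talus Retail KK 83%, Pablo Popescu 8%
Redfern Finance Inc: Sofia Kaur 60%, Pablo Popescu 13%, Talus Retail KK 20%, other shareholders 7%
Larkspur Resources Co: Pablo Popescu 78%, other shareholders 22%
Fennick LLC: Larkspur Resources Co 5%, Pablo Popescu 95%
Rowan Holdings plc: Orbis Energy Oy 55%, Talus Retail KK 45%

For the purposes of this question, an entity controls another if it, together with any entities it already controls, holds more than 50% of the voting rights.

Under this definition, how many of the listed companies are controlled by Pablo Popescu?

2

Pablo holds 78% of Larkspur, so Pablo controls Larkspur.
Larkspur and Pablo together hold 5% + 95% = 100% of Fennick, so Pablo controls Fennick.
No other company's threshold is met.
Pablo controls 2 companies.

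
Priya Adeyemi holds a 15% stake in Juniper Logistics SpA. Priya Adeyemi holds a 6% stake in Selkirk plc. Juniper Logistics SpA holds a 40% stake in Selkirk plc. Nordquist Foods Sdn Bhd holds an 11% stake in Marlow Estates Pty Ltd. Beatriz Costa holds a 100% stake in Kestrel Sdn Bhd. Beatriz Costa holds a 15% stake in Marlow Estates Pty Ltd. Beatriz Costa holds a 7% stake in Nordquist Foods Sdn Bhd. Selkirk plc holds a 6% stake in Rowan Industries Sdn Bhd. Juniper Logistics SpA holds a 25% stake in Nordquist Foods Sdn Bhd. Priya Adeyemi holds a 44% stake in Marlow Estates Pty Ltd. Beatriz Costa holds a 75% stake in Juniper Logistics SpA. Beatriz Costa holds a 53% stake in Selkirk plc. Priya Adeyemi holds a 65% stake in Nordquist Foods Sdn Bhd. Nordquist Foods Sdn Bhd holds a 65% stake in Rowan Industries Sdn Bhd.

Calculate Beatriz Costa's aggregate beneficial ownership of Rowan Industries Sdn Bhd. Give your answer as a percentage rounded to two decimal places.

21.72%

Beatriz reaches Rowan along 4 paths.
Via Juniper → Nordquist: 75% × 25% × 65% = 12.1875%.
Via Nordquist: 7% × 65% = 4.55%.
Via Selkirk: 53% × 6% = 3.18%.
Via Juniper → Selkirk: 75% × 40% × 6% = 1.8%.
Total: 12.1875% + 4.55% + 3.18% + 1.8% = 21.7175%.
Rounded: 21.72%.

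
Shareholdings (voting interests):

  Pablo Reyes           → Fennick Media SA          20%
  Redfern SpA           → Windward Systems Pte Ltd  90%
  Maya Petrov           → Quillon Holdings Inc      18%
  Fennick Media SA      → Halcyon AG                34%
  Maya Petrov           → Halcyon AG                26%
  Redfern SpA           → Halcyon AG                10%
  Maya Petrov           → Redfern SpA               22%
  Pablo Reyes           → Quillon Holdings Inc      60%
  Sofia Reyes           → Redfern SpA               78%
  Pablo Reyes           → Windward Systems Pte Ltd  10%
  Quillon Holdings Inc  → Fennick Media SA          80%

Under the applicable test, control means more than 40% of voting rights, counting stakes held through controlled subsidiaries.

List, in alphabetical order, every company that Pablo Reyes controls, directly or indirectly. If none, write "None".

Pablo holds 60% of Quillon, so Pablo controls Quillon.
Quillon and Pablo together hold 80% + 20% = 100% of Fennick, so Pablo controls Fennick.
No other company's threshold is met.

Fennick Media SA, Quillon Holdings Inc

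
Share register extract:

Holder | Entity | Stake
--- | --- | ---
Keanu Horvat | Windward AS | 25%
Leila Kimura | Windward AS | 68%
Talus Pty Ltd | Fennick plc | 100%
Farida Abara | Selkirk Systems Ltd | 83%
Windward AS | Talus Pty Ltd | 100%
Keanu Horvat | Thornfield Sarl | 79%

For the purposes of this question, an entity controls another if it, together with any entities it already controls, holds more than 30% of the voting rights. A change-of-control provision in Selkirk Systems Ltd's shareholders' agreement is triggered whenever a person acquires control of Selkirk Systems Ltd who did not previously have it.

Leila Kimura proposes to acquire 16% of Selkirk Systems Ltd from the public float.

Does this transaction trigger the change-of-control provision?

No

The purchase changes only Leila's holdings, so Leila is the only person who could newly come to control Selkirk.
Leila holds 68% of Windward, so Leila controls Windward.
Windward holds 100% of Talus, so Leila controls Talus.
Talus holds 100% of Fennick, so Leila controls Fennick.
Neither Leila nor any entity Leila controls holds any voting interest in Selkirk.
So before the transaction, Leila does not control Selkirk.
After the purchase, Leila holds 16% of Selkirk directly.
After the transaction, Leila's side holds 16% of Selkirk, not > 30%, so Leila still does not control Selkirk.
No new person acquires control, so the clause is not triggered.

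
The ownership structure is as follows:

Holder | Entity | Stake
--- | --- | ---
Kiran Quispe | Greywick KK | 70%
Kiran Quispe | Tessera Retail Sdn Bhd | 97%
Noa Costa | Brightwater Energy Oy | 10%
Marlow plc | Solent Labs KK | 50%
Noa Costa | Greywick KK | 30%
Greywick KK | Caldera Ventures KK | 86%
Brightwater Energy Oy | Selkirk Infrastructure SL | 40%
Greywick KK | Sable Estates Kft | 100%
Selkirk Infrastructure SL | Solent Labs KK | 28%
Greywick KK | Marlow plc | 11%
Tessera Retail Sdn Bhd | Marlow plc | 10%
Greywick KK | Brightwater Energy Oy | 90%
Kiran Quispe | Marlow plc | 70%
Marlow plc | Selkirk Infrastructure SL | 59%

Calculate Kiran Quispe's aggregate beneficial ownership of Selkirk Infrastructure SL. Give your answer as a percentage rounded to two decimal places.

76.77%

Kiran reaches Selkirk along 4 paths.
Via Greywick → Marlow: 70% × 11% × 59% = 4.543%.
Via Marlow: 70% × 59% = 41.3%.
Via Tessera → Marlow: 97% × 10% × 59% = 5.723%.
Via Greywick → Brightwater: 70% × 90% × 40% = 25.2%.
Total: 4.543% + 41.3% + 5.723% + 25.2% = 76.766%.
Rounded: 76.77%.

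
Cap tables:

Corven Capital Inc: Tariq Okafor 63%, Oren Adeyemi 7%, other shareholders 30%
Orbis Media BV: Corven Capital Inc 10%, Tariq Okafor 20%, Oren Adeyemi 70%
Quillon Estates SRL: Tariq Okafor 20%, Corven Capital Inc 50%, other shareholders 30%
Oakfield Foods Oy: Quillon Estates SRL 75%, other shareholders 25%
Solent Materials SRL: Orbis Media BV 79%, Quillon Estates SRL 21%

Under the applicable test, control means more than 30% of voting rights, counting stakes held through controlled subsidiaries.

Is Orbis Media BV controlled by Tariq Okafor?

Tariq holds 63% of Corven, so Tariq controls Corven.
Tariq and Corven together hold 20% + 50% = 70% of Quillon, so Tariq controls Quillon.
Quillon holds 75% of Oakfield, so Tariq controls Oakfield.
In Orbis, Tariq's side holds only 10% + 20% = 30%, not > 30%.
So Tariq does not control Orbis.

No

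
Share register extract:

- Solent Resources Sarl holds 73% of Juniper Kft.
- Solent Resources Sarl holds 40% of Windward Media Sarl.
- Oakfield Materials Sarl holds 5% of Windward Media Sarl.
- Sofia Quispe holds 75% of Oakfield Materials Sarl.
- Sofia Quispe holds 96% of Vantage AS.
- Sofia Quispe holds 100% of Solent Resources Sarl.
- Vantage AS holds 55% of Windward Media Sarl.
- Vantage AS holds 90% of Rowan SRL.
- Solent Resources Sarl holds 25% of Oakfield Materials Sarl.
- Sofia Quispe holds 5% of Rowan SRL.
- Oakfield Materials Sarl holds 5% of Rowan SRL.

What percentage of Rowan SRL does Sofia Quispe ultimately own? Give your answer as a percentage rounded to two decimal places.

96.40%

Sofia reaches Rowan along 4 paths.
Via Vantage: 96% × 90% = 86.4%.
Via Solent → Oakfield: 100% × 25% × 5% = 1.25%.
Via Oakfield: 75% × 5% = 3.75%.
Direct stake: 5% = 5%.
Total: 86.4% + 1.25% + 3.75% + 5% = 96.4%.
Rounded: 96.40%.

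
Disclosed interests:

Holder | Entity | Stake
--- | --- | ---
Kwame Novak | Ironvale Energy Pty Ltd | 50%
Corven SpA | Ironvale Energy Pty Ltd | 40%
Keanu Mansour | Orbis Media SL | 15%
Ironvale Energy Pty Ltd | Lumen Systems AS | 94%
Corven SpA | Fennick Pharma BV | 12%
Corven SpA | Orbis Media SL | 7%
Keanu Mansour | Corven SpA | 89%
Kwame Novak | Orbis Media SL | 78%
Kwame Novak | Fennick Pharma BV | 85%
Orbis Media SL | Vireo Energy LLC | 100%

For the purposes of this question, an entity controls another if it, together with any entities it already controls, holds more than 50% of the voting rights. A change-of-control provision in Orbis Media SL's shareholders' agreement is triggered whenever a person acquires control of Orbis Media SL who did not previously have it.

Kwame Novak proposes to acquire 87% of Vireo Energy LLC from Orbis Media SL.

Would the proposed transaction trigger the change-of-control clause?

No

The purchase adds only to Kwame's holdings (Orbis's stake shrinks), so Kwame is the only person who could newly come to control Orbis.
Kwame holds 78% of Orbis, so Kwame controls Orbis.
So Kwame already controls Orbis before the transaction.
After the purchase, Kwame holds 87% of Vireo directly, and Orbis's stake falls to 13%.
Kwame controlled Orbis already, so this is not a new person acquiring control; every other person's position is unchanged or reduced.
No new person acquires control, so the clause is not triggered.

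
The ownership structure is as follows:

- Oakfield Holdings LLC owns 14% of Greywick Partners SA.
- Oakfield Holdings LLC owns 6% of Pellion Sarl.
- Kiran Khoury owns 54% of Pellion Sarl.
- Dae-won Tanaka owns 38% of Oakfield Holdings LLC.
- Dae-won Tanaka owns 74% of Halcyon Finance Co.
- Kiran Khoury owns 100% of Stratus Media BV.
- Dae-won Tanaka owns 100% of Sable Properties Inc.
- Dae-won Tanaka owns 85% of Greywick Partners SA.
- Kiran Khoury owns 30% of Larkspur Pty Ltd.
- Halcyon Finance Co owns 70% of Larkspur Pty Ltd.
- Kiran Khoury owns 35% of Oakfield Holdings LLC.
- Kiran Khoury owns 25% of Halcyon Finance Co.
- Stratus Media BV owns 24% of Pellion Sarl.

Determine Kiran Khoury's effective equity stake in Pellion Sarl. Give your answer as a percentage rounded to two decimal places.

80.10%

Kiran reaches Pellion along 3 paths.
Via Stratus: 100% × 24% = 24%.
Via Oakfield: 35% × 6% = 2.1%.
Direct stake: 54% = 54%.
Total: 24% + 2.1% + 54% = 80.1%.
Rounded: 80.10%.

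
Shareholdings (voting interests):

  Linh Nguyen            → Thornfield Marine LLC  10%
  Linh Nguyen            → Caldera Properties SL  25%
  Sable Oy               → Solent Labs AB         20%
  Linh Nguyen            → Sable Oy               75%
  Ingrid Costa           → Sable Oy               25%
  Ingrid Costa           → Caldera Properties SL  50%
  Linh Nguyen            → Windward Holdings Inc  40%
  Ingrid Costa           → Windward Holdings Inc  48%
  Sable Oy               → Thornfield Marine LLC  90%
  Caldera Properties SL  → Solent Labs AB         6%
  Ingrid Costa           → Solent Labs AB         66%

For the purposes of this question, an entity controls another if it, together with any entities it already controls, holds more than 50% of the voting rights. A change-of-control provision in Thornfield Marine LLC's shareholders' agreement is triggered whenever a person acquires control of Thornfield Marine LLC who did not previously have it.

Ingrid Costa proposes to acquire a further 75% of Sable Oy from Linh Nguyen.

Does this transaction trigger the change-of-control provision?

Yes

The purchase adds only to Ingrid's holdings (Linh's stake shrinks), so Ingrid is the only person who could newly come to control Thornfield.
Ingrid holds 66% of Solent, so Ingrid controls Solent.
Neither Ingrid nor any entity Ingrid controls holds any voting interest in Thornfield.
So before the transaction, Ingrid does not control Thornfield.
After the purchase, Ingrid's direct stake in Sable rises to 25% + 75% = 100%, and Linh's stake falls to 0%.
Ingrid holds 100% of Sable, so Ingrid controls Sable.
Sable holds 90% of Thornfield, so Ingrid controls Thornfield.
Ingrid did not control Thornfield before and does after, so the clause is triggered.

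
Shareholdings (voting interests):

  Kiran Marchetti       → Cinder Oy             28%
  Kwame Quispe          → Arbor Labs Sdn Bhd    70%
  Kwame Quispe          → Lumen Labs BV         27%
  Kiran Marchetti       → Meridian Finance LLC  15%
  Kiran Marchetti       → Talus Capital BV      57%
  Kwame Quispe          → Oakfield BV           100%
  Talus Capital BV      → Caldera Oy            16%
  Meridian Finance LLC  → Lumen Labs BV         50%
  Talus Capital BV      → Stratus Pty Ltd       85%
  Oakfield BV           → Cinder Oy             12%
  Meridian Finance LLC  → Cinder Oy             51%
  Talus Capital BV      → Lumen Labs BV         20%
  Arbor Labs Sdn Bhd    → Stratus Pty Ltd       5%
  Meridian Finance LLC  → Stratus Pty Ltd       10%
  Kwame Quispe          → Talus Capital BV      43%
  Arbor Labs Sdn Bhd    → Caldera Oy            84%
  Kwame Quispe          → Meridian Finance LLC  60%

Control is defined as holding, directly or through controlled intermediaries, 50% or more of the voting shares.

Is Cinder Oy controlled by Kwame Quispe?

Yes

Kwame holds 100% of Oakfield, so Kwame controls Oakfield.
Kwame holds 60% of Meridian, so Kwame controls Meridian.
Meridian and Oakfield together hold 51% + 12% = 63% of Cinder, so Kwame controls Cinder.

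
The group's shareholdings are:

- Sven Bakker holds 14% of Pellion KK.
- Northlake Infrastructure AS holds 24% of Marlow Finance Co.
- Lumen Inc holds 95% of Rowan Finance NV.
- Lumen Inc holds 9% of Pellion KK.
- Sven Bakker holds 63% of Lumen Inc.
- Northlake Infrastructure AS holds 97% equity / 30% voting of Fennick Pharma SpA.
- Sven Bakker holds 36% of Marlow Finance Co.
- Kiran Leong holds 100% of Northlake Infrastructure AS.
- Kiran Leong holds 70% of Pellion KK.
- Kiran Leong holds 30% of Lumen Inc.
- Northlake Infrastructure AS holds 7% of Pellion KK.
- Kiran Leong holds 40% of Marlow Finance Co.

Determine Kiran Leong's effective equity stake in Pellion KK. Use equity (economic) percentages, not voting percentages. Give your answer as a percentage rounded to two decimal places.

79.70%

Kiran reaches Pellion along 3 paths.
Via Lumen: 30% × 9% = 2.7%.
Direct stake: 70% = 70%.
Via Northlake: 100% × 7% = 7%.
Total: 2.7% + 70% + 7% = 79.7%.
Rounded: 79.70%.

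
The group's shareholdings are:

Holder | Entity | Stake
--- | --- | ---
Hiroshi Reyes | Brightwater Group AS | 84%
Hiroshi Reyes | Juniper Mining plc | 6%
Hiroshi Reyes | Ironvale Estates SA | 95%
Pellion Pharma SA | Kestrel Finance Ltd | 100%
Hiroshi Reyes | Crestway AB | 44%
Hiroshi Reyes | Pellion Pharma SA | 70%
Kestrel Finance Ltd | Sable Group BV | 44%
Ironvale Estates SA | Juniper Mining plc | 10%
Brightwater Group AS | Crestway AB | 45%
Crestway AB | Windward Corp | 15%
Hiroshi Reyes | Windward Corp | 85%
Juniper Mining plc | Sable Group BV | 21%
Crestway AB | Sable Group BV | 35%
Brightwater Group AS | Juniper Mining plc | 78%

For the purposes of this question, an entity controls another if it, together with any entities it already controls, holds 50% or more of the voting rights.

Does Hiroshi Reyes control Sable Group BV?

Yes

Hiroshi holds 84% of Brightwater, so Hiroshi controls Brightwater.
Hiroshi and Brightwater together hold 44% + 45% = 89% of Crestway, so Hiroshi controls Crestway.
Hiroshi holds 95% of Ironvale, so Hiroshi controls Ironvale.
Ironvale and Hiroshi and Brightwater together hold 10% + 6% + 78% = 94% of Juniper, so Hiroshi controls Juniper.
Hiroshi holds 70% of Pellion, so Hiroshi controls Pellion.
Pellion holds 100% of Kestrel, so Hiroshi controls Kestrel.
Crestway and Juniper and Kestrel together hold 35% + 21% + 44% = 100% of Sable, so Hiroshi controls Sable.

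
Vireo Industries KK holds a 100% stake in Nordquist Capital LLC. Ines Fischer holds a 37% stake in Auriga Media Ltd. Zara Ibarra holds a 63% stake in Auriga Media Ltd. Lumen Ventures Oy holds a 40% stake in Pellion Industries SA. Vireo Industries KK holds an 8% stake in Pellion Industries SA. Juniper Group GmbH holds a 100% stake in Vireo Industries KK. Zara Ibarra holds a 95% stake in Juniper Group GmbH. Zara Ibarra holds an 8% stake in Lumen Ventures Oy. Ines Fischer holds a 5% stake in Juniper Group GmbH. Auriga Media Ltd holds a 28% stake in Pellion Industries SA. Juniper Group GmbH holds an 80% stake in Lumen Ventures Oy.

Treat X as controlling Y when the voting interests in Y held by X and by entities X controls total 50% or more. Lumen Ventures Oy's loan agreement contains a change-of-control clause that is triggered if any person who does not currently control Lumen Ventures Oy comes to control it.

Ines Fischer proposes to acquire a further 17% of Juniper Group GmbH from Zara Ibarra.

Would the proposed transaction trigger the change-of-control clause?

The purchase adds only to Ines's holdings (Zara's stake shrinks), so Ines is the only person who could newly come to control Lumen.
Ines's largest direct stake is 37% in Auriga, which does not meet the threshold, so Ines controls no company.
Neither Ines nor any entity Ines controls holds any voting interest in Lumen.
So before the transaction, Ines does not control Lumen.
After the purchase, Ines's direct stake in Juniper rises to 5% + 17% = 22%, and Zara's stake falls to 78%.
Ines's side now holds 22% of Juniper, not ≥ 50%, so Ines still does not control Juniper.
After the transaction, neither Ines nor any entity Ines controls holds a voting interest in Lumen, so Ines still does not control it.
No new person acquires control, so the clause is not triggered.

No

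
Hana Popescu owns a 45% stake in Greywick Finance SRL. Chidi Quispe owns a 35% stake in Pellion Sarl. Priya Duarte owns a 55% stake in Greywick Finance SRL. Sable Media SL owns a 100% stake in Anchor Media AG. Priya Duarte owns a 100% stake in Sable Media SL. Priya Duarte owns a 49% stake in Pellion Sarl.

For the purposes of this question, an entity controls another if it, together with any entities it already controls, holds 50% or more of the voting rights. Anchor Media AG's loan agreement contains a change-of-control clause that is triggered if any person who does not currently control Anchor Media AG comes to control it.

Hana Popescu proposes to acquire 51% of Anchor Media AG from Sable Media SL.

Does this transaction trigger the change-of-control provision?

Yes

The purchase adds only to Hana's holdings (Sable's stake shrinks), so Hana is the only person who could newly come to control Anchor.
Hana's largest direct stake is 45% in Greywick, which does not meet the threshold, so Hana controls no company.
Neither Hana nor any entity Hana controls holds any voting interest in Anchor.
So before the transaction, Hana does not control Anchor.
After the purchase, Hana holds 51% of Anchor directly, and Sable's stake falls to 49%.
Hana holds 51% of Anchor, so Hana controls Anchor.
Hana did not control Anchor before and does after, so the clause is triggered.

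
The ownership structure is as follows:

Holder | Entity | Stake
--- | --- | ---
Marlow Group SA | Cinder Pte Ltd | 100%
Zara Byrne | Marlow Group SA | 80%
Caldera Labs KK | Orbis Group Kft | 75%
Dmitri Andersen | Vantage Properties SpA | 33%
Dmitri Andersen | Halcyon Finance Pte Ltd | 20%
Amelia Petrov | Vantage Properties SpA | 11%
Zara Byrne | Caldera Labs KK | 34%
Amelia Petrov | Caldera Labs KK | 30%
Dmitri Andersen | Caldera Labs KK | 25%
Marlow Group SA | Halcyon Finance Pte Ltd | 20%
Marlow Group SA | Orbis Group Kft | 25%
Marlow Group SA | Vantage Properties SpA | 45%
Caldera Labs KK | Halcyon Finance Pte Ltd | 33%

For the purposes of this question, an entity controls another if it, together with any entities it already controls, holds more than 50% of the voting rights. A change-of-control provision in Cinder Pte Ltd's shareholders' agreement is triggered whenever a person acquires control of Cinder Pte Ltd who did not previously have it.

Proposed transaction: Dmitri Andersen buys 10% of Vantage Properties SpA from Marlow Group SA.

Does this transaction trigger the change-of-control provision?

The purchase adds only to Dmitri's holdings (Marlow's stake shrinks), so Dmitri is the only person who could newly come to control Cinder.
Dmitri's largest direct stake is 33% in Vantage, which does not meet the threshold, so Dmitri controls no company.
Neither Dmitri nor any entity Dmitri controls holds any voting interest in Cinder.
So before the transaction, Dmitri does not control Cinder.
After the purchase, Dmitri's direct stake in Vantage rises to 33% + 10% = 43%, and Marlow's stake falls to 35%.
Dmitri's side now holds 43% of Vantage, not > 50%, so Dmitri still does not control Vantage.
After the transaction, neither Dmitri nor any entity Dmitri controls holds a voting interest in Cinder, so Dmitri still does not control it.
No new person acquires control, so the clause is not triggered.

No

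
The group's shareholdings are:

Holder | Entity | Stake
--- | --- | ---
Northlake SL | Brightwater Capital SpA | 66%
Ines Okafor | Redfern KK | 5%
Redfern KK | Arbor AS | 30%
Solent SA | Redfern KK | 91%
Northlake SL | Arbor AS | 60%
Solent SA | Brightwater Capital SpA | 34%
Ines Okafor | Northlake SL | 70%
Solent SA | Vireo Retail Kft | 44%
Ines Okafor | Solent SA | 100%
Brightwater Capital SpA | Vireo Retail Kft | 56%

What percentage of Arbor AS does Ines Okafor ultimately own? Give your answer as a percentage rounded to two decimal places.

Ines reaches Arbor along 3 paths.
Via Northlake: 70% × 60% = 42%.
Via Solent → Redfern: 100% × 91% × 30% = 27.3%.
Via Redfern: 5% × 30% = 1.5%.
Total: 42% + 27.3% + 1.5% = 70.8%.
Rounded: 70.80%.

70.80%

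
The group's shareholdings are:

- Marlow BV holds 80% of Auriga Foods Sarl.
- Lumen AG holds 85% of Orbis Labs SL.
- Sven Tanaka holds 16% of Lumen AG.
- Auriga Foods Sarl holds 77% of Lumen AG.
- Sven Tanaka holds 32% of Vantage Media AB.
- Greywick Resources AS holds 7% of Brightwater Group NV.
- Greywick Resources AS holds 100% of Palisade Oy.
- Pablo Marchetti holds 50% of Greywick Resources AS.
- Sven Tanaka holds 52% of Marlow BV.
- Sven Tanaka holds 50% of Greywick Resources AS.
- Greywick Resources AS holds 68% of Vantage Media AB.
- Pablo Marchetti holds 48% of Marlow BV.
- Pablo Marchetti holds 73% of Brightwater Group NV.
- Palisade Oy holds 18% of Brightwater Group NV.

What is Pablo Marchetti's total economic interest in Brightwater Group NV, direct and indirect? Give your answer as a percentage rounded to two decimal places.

Pablo reaches Brightwater along 3 paths.
Direct stake: 73% = 73%.
Via Greywick: 50% × 7% = 3.5%.
Via Greywick → Palisade: 50% × 100% × 18% = 9%.
Total: 73% + 3.5% + 9% = 85.5%.
Rounded: 85.50%.

85.50%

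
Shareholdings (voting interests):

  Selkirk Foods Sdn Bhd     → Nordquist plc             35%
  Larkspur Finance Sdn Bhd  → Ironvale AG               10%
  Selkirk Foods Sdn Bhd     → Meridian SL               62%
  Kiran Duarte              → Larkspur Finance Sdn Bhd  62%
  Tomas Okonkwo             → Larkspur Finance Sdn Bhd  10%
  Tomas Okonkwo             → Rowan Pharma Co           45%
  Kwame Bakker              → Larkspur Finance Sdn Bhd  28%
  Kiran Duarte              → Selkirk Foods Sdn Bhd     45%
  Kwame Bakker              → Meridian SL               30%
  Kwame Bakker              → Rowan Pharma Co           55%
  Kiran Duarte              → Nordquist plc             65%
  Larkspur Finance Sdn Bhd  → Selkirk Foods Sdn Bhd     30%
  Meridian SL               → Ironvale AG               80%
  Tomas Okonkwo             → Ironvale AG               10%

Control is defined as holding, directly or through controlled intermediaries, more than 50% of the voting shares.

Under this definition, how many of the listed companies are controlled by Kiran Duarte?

5

Kiran holds 62% of Larkspur, so Kiran controls Larkspur.
Kiran and Larkspur together hold 45% + 30% = 75% of Selkirk, so Kiran controls Selkirk.
Kiran and Selkirk together hold 65% + 35% = 100% of Nordquist, so Kiran controls Nordquist.
Selkirk holds 62% of Meridian, so Kiran controls Meridian.
Meridian and Larkspur together hold 80% + 10% = 90% of Ironvale, so Kiran controls Ironvale.
No other company's threshold is met.
Kiran controls 5 companies.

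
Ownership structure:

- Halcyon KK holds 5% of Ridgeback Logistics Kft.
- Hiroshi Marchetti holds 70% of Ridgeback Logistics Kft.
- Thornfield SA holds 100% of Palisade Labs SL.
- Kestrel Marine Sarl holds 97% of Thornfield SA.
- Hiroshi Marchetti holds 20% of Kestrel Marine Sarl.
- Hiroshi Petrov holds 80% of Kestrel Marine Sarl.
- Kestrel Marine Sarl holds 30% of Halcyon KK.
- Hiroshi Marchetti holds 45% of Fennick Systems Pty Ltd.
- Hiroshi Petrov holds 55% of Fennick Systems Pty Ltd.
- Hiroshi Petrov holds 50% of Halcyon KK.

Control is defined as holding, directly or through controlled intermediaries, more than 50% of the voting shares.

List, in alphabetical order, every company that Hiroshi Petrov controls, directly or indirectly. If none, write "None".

Fennick Systems Pty Ltd, Halcyon KK, Kestrel Marine Sarl, Palisade Labs SL, Thornfield SA

Hiroshi Petrov holds 80% of Kestrel, so Hiroshi Petrov controls Kestrel.
Hiroshi Petrov holds 55% of Fennick, so Hiroshi Petrov controls Fennick.
Kestrel and Hiroshi Petrov together hold 30% + 50% = 80% of Halcyon, so Hiroshi Petrov controls Halcyon.
Kestrel holds 97% of Thornfield, so Hiroshi Petrov controls Thornfield.
Thornfield holds 100% of Palisade, so Hiroshi Petrov controls Palisade.
No other company's threshold is met.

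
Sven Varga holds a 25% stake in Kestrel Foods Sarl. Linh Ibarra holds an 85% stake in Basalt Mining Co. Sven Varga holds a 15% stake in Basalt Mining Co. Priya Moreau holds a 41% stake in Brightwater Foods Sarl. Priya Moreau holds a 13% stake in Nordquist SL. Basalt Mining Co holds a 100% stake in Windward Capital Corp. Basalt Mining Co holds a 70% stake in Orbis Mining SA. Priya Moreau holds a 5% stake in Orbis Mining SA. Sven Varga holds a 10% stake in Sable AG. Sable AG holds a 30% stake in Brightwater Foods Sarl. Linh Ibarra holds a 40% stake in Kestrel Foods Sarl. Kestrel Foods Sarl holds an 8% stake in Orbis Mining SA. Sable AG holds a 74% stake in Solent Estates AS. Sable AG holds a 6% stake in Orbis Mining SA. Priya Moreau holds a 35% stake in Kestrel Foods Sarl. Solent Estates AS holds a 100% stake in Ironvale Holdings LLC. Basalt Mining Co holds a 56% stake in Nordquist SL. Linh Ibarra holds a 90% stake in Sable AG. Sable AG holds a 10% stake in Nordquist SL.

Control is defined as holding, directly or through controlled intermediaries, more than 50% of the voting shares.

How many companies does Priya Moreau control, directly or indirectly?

0

Priya's largest direct stake is 41% in Brightwater, which does not meet the threshold.
Priya controls 0 companies.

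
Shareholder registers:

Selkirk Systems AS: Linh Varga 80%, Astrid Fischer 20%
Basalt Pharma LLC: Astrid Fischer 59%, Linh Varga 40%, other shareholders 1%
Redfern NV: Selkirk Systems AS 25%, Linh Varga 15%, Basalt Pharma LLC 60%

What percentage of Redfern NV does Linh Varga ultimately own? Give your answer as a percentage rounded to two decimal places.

Linh reaches Redfern along 3 paths.
Via Selkirk: 80% × 25% = 20%.
Direct stake: 15% = 15%.
Via Basalt: 40% × 60% = 24%.
Total: 20% + 15% + 24% = 59%.
Rounded: 59.00%.

59.00%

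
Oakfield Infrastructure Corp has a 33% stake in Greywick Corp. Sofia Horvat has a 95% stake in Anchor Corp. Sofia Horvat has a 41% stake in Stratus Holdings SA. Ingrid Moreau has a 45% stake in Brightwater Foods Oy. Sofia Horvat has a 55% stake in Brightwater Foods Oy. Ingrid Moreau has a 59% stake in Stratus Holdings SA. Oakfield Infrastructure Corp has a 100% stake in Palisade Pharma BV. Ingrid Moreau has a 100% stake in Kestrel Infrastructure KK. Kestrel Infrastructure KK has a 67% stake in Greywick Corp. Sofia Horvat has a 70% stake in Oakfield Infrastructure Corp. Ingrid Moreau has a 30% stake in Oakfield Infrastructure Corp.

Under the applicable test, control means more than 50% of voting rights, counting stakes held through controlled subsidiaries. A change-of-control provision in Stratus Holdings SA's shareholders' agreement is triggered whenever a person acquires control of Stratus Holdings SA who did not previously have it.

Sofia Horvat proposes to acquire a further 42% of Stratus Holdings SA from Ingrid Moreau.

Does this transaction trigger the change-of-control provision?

The purchase adds only to Sofia's holdings (Ingrid's stake shrinks), so Sofia is the only person who could newly come to control Stratus.
Sofia holds 70% of Oakfield, so Sofia controls Oakfield.
Sofia holds 55% of Brightwater, so Sofia controls Brightwater.
Sofia holds 95% of Anchor, so Sofia controls Anchor.
Oakfield holds 100% of Palisade, so Sofia controls Palisade.
In Stratus, Sofia's side holds only 41%, not > 50%.
So before the transaction, Sofia does not control Stratus.
After the purchase, Sofia's direct stake in Stratus rises to 41% + 42% = 83%, and Ingrid's stake falls to 17%.
Sofia holds 83% of Stratus, so Sofia controls Stratus.
Sofia did not control Stratus before and does after, so the clause is triggered.

Yes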